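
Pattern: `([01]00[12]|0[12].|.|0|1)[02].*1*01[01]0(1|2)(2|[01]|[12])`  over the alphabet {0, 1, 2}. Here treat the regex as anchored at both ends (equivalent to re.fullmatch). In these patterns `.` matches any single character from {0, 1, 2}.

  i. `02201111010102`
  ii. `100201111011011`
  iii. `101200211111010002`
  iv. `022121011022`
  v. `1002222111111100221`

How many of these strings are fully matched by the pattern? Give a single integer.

2

i → no match
ii → match
iii → no match
iv → match
v → no match
Total matched: 2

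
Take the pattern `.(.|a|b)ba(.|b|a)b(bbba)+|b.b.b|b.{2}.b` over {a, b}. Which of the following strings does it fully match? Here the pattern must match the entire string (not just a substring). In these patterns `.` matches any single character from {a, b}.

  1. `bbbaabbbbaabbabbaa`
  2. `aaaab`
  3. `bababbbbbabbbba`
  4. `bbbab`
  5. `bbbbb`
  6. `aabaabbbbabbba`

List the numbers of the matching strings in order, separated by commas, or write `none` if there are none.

4, 5, 6

1 → no match
2. `aaaab` → no match
3 → no match
4. `bbbab` → match
5. `bbbbb` → match
6 → match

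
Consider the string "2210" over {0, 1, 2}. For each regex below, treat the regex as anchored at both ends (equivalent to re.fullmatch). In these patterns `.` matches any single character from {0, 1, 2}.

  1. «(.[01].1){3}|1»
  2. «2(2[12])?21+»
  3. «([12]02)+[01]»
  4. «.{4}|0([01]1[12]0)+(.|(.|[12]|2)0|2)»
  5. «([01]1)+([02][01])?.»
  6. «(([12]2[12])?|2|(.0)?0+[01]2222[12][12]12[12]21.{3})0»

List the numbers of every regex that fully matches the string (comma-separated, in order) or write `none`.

4, 6

1 → no match — must end with "1"
2 → no match — must end with "1"
3 → no match
4 → match
5 → no match
6 → match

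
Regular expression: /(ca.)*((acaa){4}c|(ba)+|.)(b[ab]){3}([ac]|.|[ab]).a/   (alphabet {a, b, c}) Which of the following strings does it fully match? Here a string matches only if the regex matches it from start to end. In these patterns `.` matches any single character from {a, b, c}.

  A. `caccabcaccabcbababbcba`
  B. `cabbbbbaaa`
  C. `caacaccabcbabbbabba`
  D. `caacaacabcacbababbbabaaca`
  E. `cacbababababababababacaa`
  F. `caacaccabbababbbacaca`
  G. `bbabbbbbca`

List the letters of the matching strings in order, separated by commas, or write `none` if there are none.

A → match
B → no match
C → match
D → match
E → match
F → no match
G → match

A, C, D, E, G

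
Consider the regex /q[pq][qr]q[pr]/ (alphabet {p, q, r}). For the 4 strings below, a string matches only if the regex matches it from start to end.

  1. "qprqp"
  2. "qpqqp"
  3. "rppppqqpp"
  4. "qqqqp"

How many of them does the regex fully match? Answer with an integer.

1 → match
2 → match
3 → no match — must start with "q"
4 → match
Total matched: 3

3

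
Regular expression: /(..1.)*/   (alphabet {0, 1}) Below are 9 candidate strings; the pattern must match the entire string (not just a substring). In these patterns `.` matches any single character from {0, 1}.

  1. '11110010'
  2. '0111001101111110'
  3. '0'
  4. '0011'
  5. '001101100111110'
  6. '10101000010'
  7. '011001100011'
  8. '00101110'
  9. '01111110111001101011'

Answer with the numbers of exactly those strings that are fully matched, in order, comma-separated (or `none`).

1, 2, 4, 7, 8, 9

1. '11110010' → match
2 → match
3. '0' → no match
4. '0011' → match
5 → no match
6. '10101000010' → no match
7. '011001100011' → match
8. '00101110' → match
9 → match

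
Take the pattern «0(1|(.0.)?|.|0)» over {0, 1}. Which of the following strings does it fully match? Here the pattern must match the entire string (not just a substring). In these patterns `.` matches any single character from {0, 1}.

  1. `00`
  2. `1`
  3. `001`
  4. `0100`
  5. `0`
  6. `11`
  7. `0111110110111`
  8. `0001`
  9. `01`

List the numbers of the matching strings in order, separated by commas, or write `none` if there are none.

1, 4, 5, 8, 9

1 → match
2 → no match — must start with `0`
3 → no match
4 → match
5 → match
6 → no match — must start with `0`
7 → no match
8 → match
9 → match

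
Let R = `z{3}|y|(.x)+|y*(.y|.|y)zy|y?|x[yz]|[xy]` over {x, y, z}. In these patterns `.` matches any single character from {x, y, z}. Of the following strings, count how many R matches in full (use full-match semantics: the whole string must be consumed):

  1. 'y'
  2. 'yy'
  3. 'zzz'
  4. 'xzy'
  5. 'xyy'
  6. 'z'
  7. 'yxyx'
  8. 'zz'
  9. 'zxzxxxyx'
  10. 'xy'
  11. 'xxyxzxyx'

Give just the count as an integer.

7

1 → match
2 → no match
3 → match
4 → match
5 → no match
6 → no match
7 → match
8 → no match
9 → match
10 → match
11 → match
Total matched: 7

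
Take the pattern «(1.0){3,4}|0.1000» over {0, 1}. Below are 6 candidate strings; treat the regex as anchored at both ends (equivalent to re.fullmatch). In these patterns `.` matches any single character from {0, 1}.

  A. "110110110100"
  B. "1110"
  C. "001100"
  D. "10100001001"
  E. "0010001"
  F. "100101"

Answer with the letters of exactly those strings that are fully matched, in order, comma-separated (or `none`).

A → match
B → no match
C → no match
D → no match
E → no match
F → no match

A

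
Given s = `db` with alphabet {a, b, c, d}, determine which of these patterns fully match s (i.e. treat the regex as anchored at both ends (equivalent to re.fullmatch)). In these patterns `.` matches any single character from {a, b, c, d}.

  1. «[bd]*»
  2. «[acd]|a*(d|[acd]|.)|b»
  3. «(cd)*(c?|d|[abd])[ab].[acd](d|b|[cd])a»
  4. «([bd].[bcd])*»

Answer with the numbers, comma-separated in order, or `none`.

1

1 → match
2 → no match
3 → no match — must end with `a`
4 → no match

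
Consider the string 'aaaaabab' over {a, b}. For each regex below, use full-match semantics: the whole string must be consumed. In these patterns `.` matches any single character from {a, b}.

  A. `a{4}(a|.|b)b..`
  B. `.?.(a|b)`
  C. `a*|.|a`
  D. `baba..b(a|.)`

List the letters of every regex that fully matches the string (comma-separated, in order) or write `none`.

A

A → match
B → no match
C → no match
D → no match — must start with 'baba'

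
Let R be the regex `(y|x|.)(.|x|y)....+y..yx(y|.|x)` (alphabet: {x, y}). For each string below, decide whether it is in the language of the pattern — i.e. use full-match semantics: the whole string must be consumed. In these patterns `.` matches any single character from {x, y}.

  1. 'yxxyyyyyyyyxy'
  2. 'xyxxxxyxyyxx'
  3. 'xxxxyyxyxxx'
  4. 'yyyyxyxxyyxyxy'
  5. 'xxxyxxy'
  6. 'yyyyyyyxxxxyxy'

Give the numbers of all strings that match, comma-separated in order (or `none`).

1 → match
2. 'xyxxxxyxyyxx' → match
3. 'xxxxyyxyxxx' → no match
4 → match
5. 'xxxyxxy' → no match
6 → no match

1, 2, 4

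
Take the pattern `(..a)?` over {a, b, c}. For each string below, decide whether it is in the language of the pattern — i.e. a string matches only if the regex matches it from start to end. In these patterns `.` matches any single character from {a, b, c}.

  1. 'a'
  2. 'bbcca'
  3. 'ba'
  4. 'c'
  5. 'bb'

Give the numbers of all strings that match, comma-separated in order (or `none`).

none

1. 'a' → no match
2. 'bbcca' → no match
3. 'ba' → no match
4. 'c' → no match
5. 'bb' → no match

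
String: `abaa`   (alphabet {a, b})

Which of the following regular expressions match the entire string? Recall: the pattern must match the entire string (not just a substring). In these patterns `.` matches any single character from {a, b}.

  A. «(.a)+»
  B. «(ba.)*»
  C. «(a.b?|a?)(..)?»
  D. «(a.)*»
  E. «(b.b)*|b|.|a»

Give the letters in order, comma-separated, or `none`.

C, D

A → no match
B → no match
C → match
D → match
E → no match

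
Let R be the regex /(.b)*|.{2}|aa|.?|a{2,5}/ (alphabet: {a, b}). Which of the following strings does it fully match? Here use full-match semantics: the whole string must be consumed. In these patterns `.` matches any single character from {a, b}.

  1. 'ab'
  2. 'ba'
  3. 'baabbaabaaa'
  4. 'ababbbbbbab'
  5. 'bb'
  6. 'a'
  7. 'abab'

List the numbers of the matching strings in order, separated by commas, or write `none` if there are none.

1, 2, 5, 6, 7

1 → match
2 → match
3 → no match
4 → no match
5 → match
6 → match
7 → match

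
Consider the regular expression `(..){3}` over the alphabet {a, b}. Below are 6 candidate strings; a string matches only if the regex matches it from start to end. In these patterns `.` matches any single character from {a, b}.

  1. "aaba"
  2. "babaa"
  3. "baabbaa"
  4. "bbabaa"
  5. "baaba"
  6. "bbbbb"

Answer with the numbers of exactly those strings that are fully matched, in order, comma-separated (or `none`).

1. "aaba" → no match
2. "babaa" → no match
3. "baabbaa" → no match
4. "bbabaa" → match
5. "baaba" → no match
6. "bbbbb" → no match

4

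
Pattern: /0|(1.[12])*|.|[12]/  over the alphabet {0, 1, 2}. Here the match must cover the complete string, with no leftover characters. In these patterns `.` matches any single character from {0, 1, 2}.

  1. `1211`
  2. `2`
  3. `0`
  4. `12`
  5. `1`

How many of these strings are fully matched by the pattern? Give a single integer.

1 → no match
2 → match
3 → match
4 → no match
5 → match
Total matched: 3

3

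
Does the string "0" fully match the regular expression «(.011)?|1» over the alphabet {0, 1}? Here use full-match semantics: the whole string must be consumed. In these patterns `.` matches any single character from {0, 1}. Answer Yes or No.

No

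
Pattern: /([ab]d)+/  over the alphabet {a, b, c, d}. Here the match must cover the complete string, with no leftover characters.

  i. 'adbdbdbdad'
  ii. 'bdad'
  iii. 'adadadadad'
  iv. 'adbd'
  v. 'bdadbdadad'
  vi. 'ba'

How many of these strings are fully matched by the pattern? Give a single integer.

5

i → match
ii → match
iii → match
iv → match
v → match
vi → no match — must end with 'd'
Total matched: 5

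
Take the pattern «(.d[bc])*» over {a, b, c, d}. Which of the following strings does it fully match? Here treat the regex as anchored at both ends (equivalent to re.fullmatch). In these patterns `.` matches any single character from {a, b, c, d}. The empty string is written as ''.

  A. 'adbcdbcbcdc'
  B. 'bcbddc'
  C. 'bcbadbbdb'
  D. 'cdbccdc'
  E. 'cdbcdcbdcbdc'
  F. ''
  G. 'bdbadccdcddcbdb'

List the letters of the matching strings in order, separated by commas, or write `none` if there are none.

A → no match
B → no match
C → no match
D → no match
E → match
F → match
G → match

E, F, G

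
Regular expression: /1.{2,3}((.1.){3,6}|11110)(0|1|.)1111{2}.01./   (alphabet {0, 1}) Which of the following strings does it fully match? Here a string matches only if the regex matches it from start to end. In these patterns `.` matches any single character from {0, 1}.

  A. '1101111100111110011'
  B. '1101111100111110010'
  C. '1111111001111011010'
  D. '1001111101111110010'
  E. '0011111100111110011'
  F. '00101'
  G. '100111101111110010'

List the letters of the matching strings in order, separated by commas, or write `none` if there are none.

A → match
B → match
C → no match
D → match
E → no match — must start with '1'
F → no match — must start with '1'
G → match

A, B, D, G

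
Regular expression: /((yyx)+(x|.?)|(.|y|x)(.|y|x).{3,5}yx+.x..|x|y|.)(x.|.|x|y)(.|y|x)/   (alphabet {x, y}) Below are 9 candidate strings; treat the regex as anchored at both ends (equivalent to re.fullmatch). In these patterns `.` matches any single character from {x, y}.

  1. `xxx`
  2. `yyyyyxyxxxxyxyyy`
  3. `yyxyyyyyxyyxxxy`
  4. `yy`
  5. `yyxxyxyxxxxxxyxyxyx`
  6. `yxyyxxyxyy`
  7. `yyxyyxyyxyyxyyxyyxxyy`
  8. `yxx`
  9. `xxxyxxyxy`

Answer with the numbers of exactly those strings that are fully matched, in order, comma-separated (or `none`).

1 → match
2 → no match
3 → no match
4 → no match
5 → match
6 → no match
7 → match
8 → match
9 → no match

1, 5, 7, 8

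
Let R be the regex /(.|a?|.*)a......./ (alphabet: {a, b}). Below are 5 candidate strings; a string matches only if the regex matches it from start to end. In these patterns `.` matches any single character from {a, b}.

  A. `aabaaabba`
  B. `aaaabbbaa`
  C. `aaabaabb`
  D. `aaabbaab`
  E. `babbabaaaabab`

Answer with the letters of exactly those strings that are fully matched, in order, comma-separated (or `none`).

A, B, C, D

A → match
B → match
C → match
D → match
E → no match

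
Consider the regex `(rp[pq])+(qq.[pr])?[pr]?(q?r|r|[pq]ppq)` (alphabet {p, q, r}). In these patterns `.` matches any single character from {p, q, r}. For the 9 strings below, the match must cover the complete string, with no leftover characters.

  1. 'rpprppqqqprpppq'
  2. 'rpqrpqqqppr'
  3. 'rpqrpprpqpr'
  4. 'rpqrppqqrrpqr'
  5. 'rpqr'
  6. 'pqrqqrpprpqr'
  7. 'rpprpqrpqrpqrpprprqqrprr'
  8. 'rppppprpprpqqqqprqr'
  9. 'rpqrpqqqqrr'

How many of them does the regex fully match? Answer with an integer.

1 → match
2. 'rpqrpqqqppr' → match
3. 'rpqrpprpqpr' → match
4 → match
5. 'rpqr' → match
6. 'pqrqqrpprpqr' → no match — must start with 'rp'
7 → no match
8 → no match
9. 'rpqrpqqqqrr' → match
Total matched: 6

6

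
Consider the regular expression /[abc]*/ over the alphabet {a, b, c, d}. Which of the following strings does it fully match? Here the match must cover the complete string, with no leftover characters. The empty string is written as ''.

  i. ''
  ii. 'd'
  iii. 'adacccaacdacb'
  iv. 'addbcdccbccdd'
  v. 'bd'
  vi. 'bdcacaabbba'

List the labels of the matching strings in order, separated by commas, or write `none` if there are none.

i

i → match
ii → no match
iii → no match
iv → no match
v → no match
vi → no match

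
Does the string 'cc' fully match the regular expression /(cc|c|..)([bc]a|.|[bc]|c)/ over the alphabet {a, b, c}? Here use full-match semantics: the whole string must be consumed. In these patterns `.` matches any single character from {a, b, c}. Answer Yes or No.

Yes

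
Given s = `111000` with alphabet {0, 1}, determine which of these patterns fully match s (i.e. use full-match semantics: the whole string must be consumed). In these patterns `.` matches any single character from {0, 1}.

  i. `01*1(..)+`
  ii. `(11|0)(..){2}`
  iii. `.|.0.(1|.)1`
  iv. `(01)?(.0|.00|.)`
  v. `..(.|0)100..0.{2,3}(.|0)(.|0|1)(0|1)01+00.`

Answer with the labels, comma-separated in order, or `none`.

i → no match — must start with `0`
ii → match
iii → no match
iv → no match
v → no match

ii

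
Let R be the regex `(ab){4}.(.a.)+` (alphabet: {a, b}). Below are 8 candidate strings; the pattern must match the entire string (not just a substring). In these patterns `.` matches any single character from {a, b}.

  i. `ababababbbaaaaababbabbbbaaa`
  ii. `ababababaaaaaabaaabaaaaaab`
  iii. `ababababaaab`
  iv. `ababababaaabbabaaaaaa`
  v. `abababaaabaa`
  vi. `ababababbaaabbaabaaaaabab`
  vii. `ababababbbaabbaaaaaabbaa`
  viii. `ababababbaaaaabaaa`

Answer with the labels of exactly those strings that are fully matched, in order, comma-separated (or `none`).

iii, iv, viii

i → no match
ii → no match
iii → match
iv → match
v → no match
vi → no match
vii → no match
viii → match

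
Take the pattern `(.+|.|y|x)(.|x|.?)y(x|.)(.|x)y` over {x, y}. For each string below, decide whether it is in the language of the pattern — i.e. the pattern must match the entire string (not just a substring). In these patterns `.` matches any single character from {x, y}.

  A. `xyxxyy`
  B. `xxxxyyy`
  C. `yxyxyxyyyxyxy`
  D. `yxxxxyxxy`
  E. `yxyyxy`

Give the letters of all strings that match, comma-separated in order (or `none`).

A → no match
B → no match
C → no match
D → match
E → match

D, E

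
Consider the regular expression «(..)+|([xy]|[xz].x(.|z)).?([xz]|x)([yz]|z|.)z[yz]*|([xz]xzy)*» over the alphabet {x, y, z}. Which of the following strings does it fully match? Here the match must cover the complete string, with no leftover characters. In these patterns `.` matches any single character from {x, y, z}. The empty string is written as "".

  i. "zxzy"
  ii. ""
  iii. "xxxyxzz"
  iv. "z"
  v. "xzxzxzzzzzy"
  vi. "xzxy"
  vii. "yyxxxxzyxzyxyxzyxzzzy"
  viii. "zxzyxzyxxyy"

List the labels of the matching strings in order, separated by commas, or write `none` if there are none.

i, ii, iii, v, vi

i. "zxzy" → match
ii. "" → match
iii. "xxxyxzz" → match
iv. "z" → no match
v. "xzxzxzzzzzy" → match
vi. "xzxy" → match
vii → no match
viii. "zxzyxzyxxyy" → no match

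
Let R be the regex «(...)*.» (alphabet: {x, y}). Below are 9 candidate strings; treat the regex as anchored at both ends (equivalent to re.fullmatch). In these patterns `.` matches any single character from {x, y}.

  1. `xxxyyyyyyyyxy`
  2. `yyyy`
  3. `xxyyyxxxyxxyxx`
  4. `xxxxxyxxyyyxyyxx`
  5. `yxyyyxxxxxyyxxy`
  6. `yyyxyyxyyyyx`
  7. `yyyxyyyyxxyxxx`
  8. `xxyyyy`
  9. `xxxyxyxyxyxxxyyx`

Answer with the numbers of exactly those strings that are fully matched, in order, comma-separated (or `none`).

1 → match
2 → match
3 → no match
4 → match
5 → no match
6 → no match
7 → no match
8 → no match
9 → match

1, 2, 4, 9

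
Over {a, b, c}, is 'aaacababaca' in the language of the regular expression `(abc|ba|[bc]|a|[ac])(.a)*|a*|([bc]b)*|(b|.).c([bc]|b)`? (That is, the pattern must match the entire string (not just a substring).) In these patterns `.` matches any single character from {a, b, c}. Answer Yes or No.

Yes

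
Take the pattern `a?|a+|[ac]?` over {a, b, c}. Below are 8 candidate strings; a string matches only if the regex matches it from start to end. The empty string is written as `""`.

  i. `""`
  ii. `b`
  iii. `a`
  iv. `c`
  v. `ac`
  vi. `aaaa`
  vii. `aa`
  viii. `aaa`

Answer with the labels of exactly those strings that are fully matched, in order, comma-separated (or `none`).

i, iii, iv, vi, vii, viii

i → match
ii → no match
iii → match
iv → match
v → no match
vi → match
vii → match
viii → match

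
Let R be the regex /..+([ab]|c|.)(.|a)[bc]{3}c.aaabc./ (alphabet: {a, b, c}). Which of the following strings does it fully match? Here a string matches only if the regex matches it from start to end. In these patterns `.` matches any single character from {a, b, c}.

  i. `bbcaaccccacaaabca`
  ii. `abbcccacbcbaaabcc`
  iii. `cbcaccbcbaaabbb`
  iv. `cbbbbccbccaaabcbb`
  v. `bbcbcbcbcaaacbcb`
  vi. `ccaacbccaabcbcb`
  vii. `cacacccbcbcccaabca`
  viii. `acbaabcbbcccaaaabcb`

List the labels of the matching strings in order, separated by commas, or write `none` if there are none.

i → no match
ii → no match
iii → no match
iv → no match
v → no match
vi → no match
vii → no match
viii → match

viii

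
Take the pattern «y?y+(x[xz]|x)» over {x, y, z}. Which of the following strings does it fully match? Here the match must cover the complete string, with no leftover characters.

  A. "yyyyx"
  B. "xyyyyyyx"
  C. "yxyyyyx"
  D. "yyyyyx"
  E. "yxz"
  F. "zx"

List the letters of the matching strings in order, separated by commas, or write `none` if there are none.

A, D, E

A → match
B → no match
C → no match
D → match
E → match
F → no match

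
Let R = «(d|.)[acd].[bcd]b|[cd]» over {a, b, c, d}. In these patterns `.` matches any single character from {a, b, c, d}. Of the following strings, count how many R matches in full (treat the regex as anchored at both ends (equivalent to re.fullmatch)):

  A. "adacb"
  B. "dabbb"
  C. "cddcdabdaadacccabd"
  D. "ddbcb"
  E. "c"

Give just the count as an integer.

A → match
B → match
C → no match
D → match
E → match
Total matched: 4

4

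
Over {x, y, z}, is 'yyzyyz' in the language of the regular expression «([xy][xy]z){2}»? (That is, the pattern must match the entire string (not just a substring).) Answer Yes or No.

Yes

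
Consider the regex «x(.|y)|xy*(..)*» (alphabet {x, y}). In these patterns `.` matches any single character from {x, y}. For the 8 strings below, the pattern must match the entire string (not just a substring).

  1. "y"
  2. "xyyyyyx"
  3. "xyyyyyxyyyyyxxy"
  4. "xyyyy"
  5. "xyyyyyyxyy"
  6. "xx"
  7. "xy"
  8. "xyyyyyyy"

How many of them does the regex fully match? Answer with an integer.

1. "y" → no match — must start with "x"
2. "xyyyyyx" → match
3 → match
4. "xyyyy" → match
5. "xyyyyyyxyy" → match
6. "xx" → match
7. "xy" → match
8. "xyyyyyyy" → match
Total matched: 7

7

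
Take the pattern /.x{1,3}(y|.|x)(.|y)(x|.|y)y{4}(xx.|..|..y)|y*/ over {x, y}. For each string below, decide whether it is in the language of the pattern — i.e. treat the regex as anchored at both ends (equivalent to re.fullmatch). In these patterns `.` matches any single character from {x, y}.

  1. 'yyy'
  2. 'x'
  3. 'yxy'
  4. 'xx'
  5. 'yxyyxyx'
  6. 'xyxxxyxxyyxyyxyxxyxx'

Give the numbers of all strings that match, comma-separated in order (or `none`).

1 → match
2 → no match
3 → no match
4 → no match
5 → no match
6 → no match

1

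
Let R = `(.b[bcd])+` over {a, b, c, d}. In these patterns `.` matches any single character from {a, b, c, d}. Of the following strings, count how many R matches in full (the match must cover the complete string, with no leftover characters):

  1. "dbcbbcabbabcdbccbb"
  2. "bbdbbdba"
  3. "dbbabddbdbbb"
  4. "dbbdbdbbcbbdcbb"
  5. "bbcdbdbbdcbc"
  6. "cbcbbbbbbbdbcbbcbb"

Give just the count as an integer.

1 → match
2 → no match
3 → match
4 → match
5 → match
6 → no match
Total matched: 4

4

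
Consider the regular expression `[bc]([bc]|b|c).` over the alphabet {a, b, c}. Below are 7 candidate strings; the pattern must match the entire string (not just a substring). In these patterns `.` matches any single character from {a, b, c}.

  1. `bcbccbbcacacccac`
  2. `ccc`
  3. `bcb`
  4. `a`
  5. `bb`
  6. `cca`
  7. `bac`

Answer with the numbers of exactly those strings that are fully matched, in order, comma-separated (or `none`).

1 → no match
2 → match
3 → match
4 → no match
5 → no match
6 → match
7 → no match

2, 3, 6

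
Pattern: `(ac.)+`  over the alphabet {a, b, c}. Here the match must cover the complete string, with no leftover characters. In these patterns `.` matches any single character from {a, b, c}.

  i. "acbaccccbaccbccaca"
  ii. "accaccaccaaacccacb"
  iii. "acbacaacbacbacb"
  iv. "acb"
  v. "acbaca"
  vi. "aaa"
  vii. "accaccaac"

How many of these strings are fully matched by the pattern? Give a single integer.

i → no match
ii → no match
iii → match
iv. "acb" → match
v. "acbaca" → match
vi. "aaa" → no match — must start with "ac"
vii. "accaccaac" → no match
Total matched: 3

3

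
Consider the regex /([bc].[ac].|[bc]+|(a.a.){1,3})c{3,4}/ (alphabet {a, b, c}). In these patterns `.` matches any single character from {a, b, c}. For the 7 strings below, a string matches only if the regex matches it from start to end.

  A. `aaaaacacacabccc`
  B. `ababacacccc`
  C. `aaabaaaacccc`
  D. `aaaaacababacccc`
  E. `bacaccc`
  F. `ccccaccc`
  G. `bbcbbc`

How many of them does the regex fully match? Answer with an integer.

A → match
B → match
C → match
D → match
E → match
F → no match
G → no match
Total matched: 5

5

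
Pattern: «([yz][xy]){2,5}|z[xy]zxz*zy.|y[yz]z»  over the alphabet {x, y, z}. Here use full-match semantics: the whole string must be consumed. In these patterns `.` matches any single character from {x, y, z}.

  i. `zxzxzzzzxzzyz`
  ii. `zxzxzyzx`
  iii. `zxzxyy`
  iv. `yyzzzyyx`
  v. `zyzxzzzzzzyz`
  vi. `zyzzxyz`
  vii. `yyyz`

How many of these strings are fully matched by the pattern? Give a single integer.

i → no match
ii. `zxzxzyzx` → match
iii. `zxzxyy` → match
iv. `yyzzzyyx` → no match
v. `zyzxzzzzzzyz` → match
vi. `zyzzxyz` → no match
vii. `yyyz` → no match
Total matched: 3

3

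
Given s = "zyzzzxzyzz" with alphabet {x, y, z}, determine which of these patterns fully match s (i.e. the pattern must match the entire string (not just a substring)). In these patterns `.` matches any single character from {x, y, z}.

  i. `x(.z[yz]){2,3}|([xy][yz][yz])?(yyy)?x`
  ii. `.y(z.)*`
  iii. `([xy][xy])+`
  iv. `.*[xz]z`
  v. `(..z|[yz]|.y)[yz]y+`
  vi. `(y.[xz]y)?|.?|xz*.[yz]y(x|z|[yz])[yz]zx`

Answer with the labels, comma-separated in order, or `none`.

ii, iv

i → no match
ii → match
iii → no match
iv → match
v → no match — must end with "y"
vi → no match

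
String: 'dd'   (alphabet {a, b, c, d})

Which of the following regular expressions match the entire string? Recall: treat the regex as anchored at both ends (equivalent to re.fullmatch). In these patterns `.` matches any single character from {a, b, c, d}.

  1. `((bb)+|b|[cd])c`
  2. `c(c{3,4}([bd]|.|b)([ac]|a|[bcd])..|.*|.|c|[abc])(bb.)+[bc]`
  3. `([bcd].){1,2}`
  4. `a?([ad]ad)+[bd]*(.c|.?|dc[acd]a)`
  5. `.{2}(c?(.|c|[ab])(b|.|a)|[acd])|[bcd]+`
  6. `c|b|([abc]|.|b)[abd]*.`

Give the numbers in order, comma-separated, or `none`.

1 → no match — must end with 'c'
2 → no match — must start with 'c'
3 → match
4 → no match
5 → match
6 → match

3, 5, 6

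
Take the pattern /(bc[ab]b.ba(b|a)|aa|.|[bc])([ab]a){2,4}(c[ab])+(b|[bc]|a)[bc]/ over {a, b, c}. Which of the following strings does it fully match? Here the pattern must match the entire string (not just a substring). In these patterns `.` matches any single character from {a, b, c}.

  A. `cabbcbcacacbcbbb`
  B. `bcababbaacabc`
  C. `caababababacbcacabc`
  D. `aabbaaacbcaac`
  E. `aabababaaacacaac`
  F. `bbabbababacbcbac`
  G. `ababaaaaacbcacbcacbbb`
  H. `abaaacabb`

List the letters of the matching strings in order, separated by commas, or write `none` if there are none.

E, G, H

A → no match
B → no match
C → no match
D → no match
E → match
F → no match
G → match
H → match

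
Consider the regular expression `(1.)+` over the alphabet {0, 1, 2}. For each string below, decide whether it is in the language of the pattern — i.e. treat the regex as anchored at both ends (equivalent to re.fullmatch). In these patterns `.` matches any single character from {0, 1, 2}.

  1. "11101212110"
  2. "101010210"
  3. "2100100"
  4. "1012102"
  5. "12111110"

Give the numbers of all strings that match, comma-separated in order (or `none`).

1. "11101212110" → no match
2. "101010210" → no match
3. "2100100" → no match — must start with "1"
4. "1012102" → no match
5. "12111110" → match

5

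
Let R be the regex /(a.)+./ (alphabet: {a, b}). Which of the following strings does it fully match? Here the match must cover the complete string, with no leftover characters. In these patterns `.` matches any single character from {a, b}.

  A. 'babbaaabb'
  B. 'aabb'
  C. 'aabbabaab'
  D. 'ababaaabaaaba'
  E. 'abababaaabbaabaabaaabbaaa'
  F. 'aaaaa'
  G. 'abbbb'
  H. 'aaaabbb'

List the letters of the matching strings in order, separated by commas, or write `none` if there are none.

A. 'babbaaabb' → no match — must start with 'a'
B. 'aabb' → no match
C. 'aabbabaab' → no match
D → match
E → no match
F. 'aaaaa' → match
G. 'abbbb' → no match
H. 'aaaabbb' → no match

D, F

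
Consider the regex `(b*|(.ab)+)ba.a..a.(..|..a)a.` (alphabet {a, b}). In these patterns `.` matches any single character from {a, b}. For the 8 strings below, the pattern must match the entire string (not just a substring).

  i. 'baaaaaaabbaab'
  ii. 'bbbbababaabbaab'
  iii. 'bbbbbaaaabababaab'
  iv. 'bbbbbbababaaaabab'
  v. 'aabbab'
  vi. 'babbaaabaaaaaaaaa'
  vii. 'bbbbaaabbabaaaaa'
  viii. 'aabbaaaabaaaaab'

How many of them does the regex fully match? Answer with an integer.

6

i → match
ii → match
iii → match
iv → match
v → no match
vi → no match
vii → match
viii → match
Total matched: 6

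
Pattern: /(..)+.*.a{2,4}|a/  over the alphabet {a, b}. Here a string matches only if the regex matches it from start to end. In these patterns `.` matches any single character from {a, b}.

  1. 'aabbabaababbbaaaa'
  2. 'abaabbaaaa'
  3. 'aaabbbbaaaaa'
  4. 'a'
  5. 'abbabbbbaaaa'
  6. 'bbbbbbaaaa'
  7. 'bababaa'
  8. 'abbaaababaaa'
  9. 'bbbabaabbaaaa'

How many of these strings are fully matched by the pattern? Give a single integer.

9

1 → match
2. 'abaabbaaaa' → match
3. 'aaabbbbaaaaa' → match
4. 'a' → match
5. 'abbabbbbaaaa' → match
6. 'bbbbbbaaaa' → match
7. 'bababaa' → match
8. 'abbaaababaaa' → match
9 → match
Total matched: 9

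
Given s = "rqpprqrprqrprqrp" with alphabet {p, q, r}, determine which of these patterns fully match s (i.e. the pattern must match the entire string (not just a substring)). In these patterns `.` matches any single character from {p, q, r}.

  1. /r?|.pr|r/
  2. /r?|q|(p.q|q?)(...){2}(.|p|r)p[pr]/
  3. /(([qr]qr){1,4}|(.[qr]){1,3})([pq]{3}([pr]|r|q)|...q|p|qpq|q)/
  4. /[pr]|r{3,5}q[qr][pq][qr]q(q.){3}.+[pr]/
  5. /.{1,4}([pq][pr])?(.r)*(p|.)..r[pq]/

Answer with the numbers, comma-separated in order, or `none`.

1 → no match
2 → no match
3 → no match
4 → no match
5 → match

5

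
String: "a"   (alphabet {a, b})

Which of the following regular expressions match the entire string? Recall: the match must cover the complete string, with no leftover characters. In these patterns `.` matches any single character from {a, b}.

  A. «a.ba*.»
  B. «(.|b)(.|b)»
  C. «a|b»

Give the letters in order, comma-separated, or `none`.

C

A → no match
B → no match
C → match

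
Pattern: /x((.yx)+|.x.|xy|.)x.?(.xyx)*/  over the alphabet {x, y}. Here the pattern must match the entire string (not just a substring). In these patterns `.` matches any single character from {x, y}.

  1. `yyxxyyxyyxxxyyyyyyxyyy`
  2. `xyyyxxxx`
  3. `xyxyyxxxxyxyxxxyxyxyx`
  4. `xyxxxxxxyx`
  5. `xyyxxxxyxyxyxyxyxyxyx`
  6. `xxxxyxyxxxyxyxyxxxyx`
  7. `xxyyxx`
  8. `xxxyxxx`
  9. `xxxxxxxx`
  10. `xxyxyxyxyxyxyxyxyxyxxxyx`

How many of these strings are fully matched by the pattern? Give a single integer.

1 → no match — must start with `x`
2 → no match
3 → no match
4 → match
5 → match
6 → match
7 → no match
8 → no match
9 → no match
10 → match
Total matched: 4

4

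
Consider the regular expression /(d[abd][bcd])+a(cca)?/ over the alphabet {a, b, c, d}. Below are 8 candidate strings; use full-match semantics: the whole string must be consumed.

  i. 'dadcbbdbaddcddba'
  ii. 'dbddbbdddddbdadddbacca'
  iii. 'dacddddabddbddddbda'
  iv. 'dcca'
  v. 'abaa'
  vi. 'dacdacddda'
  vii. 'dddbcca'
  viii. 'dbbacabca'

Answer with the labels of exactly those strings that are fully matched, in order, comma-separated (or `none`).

ii, iii, vi

i → no match
ii → match
iii → match
iv → no match
v → no match — must start with 'd'
vi → match
vii → no match
viii → no match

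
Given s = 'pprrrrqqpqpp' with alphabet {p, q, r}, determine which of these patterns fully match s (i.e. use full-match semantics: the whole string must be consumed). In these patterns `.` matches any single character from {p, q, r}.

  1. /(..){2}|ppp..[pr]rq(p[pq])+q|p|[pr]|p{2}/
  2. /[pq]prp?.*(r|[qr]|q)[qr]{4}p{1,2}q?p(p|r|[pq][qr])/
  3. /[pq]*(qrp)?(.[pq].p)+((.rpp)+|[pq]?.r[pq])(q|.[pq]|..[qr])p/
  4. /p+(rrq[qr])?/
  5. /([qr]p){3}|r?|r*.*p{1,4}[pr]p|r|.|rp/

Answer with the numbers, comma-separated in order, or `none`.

1 → no match
2 → match
3 → no match
4 → no match
5 → no match

2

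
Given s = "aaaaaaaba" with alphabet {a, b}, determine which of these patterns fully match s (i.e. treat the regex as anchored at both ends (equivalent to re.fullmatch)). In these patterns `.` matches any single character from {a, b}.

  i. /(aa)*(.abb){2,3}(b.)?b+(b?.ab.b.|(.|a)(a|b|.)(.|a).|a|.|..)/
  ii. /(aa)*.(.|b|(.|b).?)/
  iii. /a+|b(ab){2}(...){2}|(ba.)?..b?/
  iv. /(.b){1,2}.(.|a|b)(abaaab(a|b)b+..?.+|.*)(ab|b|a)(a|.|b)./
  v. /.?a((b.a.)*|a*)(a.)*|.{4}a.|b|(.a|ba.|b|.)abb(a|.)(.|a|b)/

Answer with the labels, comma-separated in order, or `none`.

ii

i → no match
ii → match
iii → no match
iv → no match
v → no match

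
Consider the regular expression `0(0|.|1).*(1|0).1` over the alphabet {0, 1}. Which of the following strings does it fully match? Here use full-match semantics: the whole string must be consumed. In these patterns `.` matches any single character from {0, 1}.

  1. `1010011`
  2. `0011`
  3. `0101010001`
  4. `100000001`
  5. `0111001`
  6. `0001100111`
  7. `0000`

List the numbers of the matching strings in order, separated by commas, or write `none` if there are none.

3, 5, 6

1 → no match — must start with `0`
2 → no match
3 → match
4 → no match — must start with `0`
5 → match
6 → match
7 → no match — must end with `1`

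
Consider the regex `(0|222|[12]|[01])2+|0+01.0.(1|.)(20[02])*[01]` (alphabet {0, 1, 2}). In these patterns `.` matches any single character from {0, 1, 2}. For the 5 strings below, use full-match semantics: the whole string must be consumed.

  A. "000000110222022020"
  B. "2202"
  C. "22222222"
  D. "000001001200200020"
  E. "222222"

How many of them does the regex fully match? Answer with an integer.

3

A → match
B → no match
C → match
D → no match
E → match
Total matched: 3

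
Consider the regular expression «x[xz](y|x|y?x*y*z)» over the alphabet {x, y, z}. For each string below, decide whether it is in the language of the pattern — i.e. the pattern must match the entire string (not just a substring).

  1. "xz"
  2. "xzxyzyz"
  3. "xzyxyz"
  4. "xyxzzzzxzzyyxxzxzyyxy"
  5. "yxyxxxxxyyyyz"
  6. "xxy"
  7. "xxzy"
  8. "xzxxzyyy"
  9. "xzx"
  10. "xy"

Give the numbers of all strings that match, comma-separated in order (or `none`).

3, 6, 9

1 → no match
2 → no match
3 → match
4 → no match
5 → no match — must start with "x"
6 → match
7 → no match
8 → no match
9 → match
10 → no match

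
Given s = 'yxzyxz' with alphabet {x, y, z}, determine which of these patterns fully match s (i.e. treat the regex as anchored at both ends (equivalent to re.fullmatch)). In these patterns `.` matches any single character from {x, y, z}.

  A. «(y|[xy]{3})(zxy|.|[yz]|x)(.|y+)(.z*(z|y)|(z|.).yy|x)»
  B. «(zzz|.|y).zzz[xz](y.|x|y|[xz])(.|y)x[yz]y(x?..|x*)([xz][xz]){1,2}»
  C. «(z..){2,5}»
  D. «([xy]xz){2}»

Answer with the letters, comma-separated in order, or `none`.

D

A → no match
B → no match
C → no match — must start with 'z'
D → match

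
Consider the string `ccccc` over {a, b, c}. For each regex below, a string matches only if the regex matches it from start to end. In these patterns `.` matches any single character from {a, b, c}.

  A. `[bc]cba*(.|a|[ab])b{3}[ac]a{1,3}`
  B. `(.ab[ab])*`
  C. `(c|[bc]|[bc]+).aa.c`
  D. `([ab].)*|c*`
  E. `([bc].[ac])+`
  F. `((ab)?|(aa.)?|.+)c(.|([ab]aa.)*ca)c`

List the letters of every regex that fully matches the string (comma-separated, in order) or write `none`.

D, F

A → no match — must end with `a`
B → no match
C → no match
D → match
E → no match
F → match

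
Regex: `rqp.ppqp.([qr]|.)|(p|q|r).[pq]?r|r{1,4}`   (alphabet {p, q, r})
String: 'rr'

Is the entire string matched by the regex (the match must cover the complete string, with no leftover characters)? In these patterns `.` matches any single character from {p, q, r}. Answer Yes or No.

Yes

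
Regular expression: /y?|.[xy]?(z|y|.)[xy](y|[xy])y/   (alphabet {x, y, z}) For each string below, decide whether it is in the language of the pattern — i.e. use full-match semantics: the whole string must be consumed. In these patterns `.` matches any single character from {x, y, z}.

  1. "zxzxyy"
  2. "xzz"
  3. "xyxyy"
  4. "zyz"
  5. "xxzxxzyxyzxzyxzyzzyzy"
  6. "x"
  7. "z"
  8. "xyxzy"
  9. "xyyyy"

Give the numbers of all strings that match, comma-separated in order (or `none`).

1, 3, 9

1 → match
2 → no match
3 → match
4 → no match
5 → no match
6 → no match
7 → no match
8 → no match
9 → match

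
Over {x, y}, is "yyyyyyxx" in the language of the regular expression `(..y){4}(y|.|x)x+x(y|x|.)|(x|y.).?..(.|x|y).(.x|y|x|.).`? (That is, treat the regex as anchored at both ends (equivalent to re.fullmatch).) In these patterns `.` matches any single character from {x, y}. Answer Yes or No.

Yes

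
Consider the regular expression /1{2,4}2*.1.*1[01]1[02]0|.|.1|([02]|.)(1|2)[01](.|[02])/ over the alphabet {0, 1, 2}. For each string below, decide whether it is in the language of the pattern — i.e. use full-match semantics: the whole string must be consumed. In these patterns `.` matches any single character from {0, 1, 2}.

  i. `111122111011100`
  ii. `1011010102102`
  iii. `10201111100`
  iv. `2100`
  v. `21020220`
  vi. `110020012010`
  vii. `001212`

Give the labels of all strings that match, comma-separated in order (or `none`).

i → match
ii → no match
iii → no match
iv → match
v → no match
vi → no match
vii → no match

i, iv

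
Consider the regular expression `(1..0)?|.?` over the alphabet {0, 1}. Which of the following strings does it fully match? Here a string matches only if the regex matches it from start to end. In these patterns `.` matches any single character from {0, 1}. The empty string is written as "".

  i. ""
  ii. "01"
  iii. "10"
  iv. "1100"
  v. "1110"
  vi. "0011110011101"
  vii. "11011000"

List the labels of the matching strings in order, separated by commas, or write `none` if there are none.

i → match
ii → no match
iii → no match
iv → match
v → match
vi → no match
vii → no match

i, iv, v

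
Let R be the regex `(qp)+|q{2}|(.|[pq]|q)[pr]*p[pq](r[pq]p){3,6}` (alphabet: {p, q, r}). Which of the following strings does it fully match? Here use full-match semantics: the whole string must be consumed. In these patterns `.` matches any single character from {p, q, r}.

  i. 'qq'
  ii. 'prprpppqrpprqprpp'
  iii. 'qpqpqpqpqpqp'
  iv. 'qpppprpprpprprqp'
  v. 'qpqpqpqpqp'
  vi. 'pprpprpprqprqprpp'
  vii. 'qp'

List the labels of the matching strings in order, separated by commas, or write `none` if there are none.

i → match
ii → match
iii → match
iv → no match
v → match
vi → match
vii → match

i, ii, iii, v, vi, vii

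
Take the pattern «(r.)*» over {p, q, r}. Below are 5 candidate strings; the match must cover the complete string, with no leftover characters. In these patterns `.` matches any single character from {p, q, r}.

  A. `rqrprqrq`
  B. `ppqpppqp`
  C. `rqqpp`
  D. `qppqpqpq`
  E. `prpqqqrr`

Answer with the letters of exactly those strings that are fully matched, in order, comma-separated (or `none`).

A

A → match
B → no match
C → no match
D → no match
E → no match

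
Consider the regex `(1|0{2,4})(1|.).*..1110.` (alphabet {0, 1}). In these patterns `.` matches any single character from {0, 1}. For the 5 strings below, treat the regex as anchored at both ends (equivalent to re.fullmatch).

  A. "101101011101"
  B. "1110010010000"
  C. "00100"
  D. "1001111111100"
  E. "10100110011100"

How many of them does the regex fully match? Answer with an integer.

3

A → match
B → no match
C → no match
D → match
E → match
Total matched: 3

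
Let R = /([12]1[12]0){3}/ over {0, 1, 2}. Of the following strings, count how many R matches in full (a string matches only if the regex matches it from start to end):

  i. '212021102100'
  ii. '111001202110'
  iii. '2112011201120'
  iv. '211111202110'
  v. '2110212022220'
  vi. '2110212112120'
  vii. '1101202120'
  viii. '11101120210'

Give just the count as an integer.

i → no match
ii → no match
iii → no match
iv → no match
v → no match
vi → no match
vii → no match
viii → no match
Total matched: 0

0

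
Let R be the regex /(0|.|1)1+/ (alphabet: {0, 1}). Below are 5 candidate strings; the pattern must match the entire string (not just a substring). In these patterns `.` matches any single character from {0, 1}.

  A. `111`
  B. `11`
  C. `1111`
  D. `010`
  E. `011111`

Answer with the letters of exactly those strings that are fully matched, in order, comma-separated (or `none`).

A → match
B → match
C → match
D → no match — must end with `1`
E → match

A, B, C, E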